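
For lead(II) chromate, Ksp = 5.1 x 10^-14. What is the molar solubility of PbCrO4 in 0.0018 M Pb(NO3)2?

s ≈ 2.8 × 10^-11 M

PbCrO4(s) ⇌ Pb^2+ + CrO4^2-
Ksp = [Pb^2+][CrO4^2-]
Let s be the molar solubility in this solution. [Pb^2+] = 0.0018 + s ≈ 0.0018, [CrO4^2-] = s (common-ion effect: Pb^2+ is already 0.0018 M).
Ksp ≈ 0.0018 × s
s = 2.8 × 10^-11 M
Check: s = 2.8 x 10^-11 ≪ 0.0018, so the approximation is valid.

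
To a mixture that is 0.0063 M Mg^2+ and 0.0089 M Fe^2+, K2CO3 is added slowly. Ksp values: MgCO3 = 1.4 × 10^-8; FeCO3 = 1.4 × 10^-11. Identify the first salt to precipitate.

Precipitation of each salt starts when its ion product equals its Ksp.
For MgCO3: 1.4 × 10^-8 = 0.0063 × [CO3^2-]  ⇒  [CO3^2-] = 2.2 x 10^-6 M.
For FeCO3: 1.4 × 10^-11 = 0.0089 × [CO3^2-]  ⇒  [CO3^2-] = 1.6 × 10^-9 M.
The salt with the lower threshold [CO3^2-] precipitates first: FeCO3.

FeCO3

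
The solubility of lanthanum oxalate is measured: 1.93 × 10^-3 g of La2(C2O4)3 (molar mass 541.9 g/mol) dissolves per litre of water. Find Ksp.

6.19 x 10^-26

Molar solubility s = (1.93 × 10^-3 g/L) / (541.9 g/mol) = 3.562 × 10^-6 M.
La2(C2O4)3(s) ⇌ 2 La^3+(aq) + 3 C2O4^2-(aq)
For each mole of La2(C2O4)3 that dissolves: [La^3+] = 2s, [C2O4^2-] = 3s.
Ksp = [La^3+]^2[C2O4^2-]^3
Ksp = (2s)^2(3s)^3 = 108s^5
Ksp = 108 × (3.562 × 10^-6)^5 = 6.19 x 10^-26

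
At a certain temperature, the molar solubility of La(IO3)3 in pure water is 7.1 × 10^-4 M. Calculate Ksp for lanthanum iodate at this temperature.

La(IO3)3(s) <=> La^3+ + 3 IO3^-
With molar solubility s: [La^3+] = s, [IO3^-] = 3s.
Ksp = [La^3+][IO3^-]^3
Substituting: Ksp = s(3s)^3 = 27s^4
With s = 7.1 × 10^-4: Ksp = 6.9 x 10^-12

6.9 × 10^-12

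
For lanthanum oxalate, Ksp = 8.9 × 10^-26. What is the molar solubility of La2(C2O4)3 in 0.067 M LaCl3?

9.0 x 10^-9 M

La2(C2O4)3(s) ⇌ 2 La^3+ + 3 C2O4^2-
Ksp = [La^3+]^2[C2O4^2-]^3
If s mol/L dissolves here, [La^3+] = 0.067 + 2s ≈ 0.067, [C2O4^2-] = 3s (since La^3+ from LaCl3 dominates).
Ksp ≈ (0.067)^2 × (3s)^3
s = 9.0 × 10^-9 M
Check: 2s = 1.8 × 10^-8 ≪ 0.067, so the approximation is valid.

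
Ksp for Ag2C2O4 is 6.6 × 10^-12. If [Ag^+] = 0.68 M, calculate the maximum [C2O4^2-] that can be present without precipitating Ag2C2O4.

[C2O4^2-] = 1.4 x 10^-11 M

Ag2C2O4(s) <=> 2 Ag^+ + C2O4^2-
Ksp = [Ag^+]^2[C2O4^2-]
Precipitation begins when Q = Ksp. With [Ag^+] = 0.68 M:
6.6 × 10^-12 = (0.68)^2 × [C2O4^2-]
[C2O4^2-] = (6.6 × 10^-12 / 4.62 × 10^-1) = 1.4 × 10^-11 M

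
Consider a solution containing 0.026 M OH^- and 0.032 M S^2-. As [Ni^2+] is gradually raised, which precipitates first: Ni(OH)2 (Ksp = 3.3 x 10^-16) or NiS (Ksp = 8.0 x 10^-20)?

NiS

Each salt begins to precipitate when Q = Ksp, i.e. when [Ni^2+] reaches its threshold.
For Ni(OH)2: 3.3 x 10^-16 = (0.026)^2 × [Ni^2+]  ⇒  [Ni^2+] = 4.9 × 10^-13 M.
For NiS: 8.0 x 10^-20 = 0.032 × [Ni^2+]  ⇒  [Ni^2+] = 2.5 x 10^-18 M.
The salt with the lower threshold [Ni^2+] precipitates first: NiS.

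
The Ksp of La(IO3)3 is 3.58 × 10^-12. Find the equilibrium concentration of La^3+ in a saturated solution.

6.03 x 10^-4 M

La(IO3)3(s) ⇌ La^3+(aq) + 3 IO3^-(aq)
Ksp = [La^3+][IO3^-]^3
With molar solubility s: [La^3+] = s, [IO3^-] = 3s.
Substituting: Ksp = s(3s)^3 = 27s^4
s = (3.58 × 10^-12 / 27)^(1/4) = 6.034 × 10^-4 M
[La^3+] = s = 6.03 × 10^-4 M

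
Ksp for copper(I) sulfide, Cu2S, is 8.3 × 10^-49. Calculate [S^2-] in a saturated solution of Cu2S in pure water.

[S^2-] = 5.9e-17 M

Cu2S(s) ⇌ 2 Cu^+(aq) + S^2-(aq)
Ksp = [Cu^+]^2[S^2-]
If s mol/L of Cu2S dissolves, [Cu^+] = 2s and [S^2-] = s.
Ksp = (2s)^2s = 4s^3
s = (8.3 × 10^-49 / 4)^(1/3) = 5.92 × 10^-17 M
[S^2-] = s = 5.9 × 10^-17 M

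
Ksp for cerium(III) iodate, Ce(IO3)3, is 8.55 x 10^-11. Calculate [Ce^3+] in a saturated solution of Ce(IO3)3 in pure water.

Ce(IO3)3(s) ⇌ Ce^3+ + 3 IO3^-
Ksp = [Ce^3+][IO3^-]^3
With molar solubility s: [Ce^3+] = s, [IO3^-] = 3s.
Substituting: Ksp = s(3s)^3 = 27s^4
s^4 = 8.55 x 10^-11 / 27, so s = 1.334 × 10^-3 M
[Ce^3+] = s = 1.33 x 10^-3 M

[Ce^3+] = 1.33 × 10^-3 M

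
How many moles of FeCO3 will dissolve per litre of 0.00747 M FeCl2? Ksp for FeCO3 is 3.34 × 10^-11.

4.47e-9 M

FeCO3(s) ⇌ Fe^2+ + CO3^2-
Ksp = [Fe^2+][CO3^2-]
Let s = moles of FeCO3 that dissolve per litre. [Fe^2+] = 0.00747 + s ≈ 0.00747, [CO3^2-] = s (Ksp is small, so little additional dissolves).
Ksp ≈ 0.00747 × s
s = 4.47 × 10^-9 M
Check: s = 4.5 × 10^-9 ≪ 0.00747, so the approximation is valid.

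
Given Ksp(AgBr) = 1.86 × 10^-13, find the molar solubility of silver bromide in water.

s = 4.31 × 10^-7 M

AgBr(s) <=> Ag^+(aq) + Br^-(aq)
Ksp = [Ag^+][Br^-]
With molar solubility s: [Ag^+] = s, [Br^-] = s.
Ksp = (s)(s) = s^2
s = √(1.86 × 10^-13) = 4.31 × 10^-7 M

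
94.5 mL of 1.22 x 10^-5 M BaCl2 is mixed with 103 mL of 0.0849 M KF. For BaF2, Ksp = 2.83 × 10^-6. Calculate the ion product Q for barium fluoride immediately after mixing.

Total volume = 94.5 + 103 = 197.5 mL.
[Ba^2+] = 1.22 × 10^-5 × (94.5/197.5) = 5.837 × 10^-6 M
[F^-] = 8.49 × 10^-2 × (103/197.5) = 4.428 × 10^-2 M
BaF2(s) <=> Ba^2+(aq) + 2 F^-(aq), so Q = [Ba^2+][F^-]^2
Q = (5.837 x 10^-6)(4.428 x 10^-2)^2 = 1.14 × 10^-8
Q < Ksp, so no precipitate of BaF2 forms.

Q ≈ 1.14e-8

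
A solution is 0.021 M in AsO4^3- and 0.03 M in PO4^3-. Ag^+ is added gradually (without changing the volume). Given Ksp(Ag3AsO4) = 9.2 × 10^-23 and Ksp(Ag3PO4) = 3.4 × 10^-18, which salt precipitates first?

Precipitation of each salt starts when its ion product equals its Ksp.
For Ag3AsO4: 9.2 × 10^-23 = 0.021 × [Ag^+]^3  ⇒  [Ag^+] = 1.6 × 10^-7 M.
For Ag3PO4: 3.4 × 10^-18 = 0.03 × [Ag^+]^3  ⇒  [Ag^+] = 4.8 × 10^-6 M.
The salt with the lower threshold [Ag^+] precipitates first: Ag3AsO4.

Ag3AsO4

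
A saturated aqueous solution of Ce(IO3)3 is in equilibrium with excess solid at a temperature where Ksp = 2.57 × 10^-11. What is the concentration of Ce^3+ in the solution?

9.88 x 10^-4 M

Ce(IO3)3(s) ⇌ Ce^3+(aq) + 3 IO3^-(aq)
Ksp = [Ce^3+][IO3^-]^3
For each mole of Ce(IO3)3 that dissolves: [Ce^3+] = s, [IO3^-] = 3s.
Substituting: Ksp = s(3s)^3 = 27s^4
s^4 = 2.57 × 10^-11 / 27, so s = 9.877 × 10^-4 M
[Ce^3+] = s = 9.88 × 10^-4 M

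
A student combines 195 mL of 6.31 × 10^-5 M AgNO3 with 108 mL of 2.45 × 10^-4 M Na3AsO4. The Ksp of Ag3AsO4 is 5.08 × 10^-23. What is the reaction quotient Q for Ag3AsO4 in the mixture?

Q = 5.85 x 10^-18

Total volume = 195 + 108 = 303 mL.
[Ag^+] = 6.31 × 10^-5 × (195/303) = 4.061 × 10^-5 M
[AsO4^3-] = 2.45 × 10^-4 × (108/303) = 8.733 x 10^-5 M
Ag3AsO4(s) ⇌ 3 Ag^+(aq) + AsO4^3-(aq), so Q = [Ag^+]^3[AsO4^3-]
Q = (4.061 x 10^-5)^3(8.733 × 10^-5) = 5.85 x 10^-18
Q > Ksp, so Ag3AsO4 will precipitate.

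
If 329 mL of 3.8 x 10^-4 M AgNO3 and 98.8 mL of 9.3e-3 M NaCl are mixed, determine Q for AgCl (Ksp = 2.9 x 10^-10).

Total volume = 329 + 98.8 = 427.8 mL.
[Ag^+] = 3.8 x 10^-4 × (329/427.8) = 2.92 × 10^-4 M
[Cl^-] = 9.3 × 10^-3 × (98.8/427.8) = 2.15 × 10^-3 M
AgCl(s) ⇌ Ag^+ + Cl^-, so Q = [Ag^+][Cl^-]
Q = (2.92 × 10^-4)(2.15 × 10^-3) = 6.3 x 10^-7
Q > Ksp, so AgCl will precipitate.

6.3 x 10^-7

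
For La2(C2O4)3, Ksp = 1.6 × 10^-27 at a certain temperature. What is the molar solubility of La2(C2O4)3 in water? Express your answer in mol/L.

La2(C2O4)3(s) <=> 2 La^3+(aq) + 3 C2O4^2-(aq)
Ksp = [La^3+]^2[C2O4^2-]^3
With molar solubility s: [La^3+] = 2s, [C2O4^2-] = 3s.
Substituting: Ksp = (2s)^2(3s)^3 = 108s^5
s^5 = 1.6 × 10^-27 / 108, so s = 1.7 x 10^-6 M

1.7 × 10^-6 M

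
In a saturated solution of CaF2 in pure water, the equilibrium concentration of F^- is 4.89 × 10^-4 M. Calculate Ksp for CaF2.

5.85e-11

CaF2(s) <=> Ca^2+(aq) + 2 F^-(aq)
Stoichiometry gives [Ca^2+] = (1/2)[F^-] = 2.445 x 10^-4 M.
Ksp = [Ca^2+][F^-]^2
Ksp = 2.445 × 10^-4 × (4.89 x 10^-4)^2 = 5.85 × 10^-11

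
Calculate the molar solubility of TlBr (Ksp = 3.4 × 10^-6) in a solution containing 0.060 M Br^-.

TlBr(s) ⇌ Tl^+ + Br^-
Ksp = [Tl^+][Br^-]
Let s = moles of TlBr that dissolve per litre. [Tl^+] = s, [Br^-] = 0.060 + s ≈ 0.060 (since the Br^- already present dominates).
Ksp ≈ s × 0.060
s = 5.7 × 10^-5 M
Check: s = 5.7 × 10^-5 ≪ 0.060, so the approximation is valid.

s = 5.7 × 10^-5 M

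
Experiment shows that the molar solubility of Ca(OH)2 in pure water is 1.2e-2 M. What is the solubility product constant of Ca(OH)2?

Ksp ≈ 6.9 × 10^-6

Ca(OH)2(s) <=> Ca^2+(aq) + 2 OH^-(aq)
With molar solubility s: [Ca^2+] = s, [OH^-] = 2s.
Ksp = [Ca^2+][OH^-]^2
Ksp = s(2s)^2 = 4s^3
With s = 1.2 x 10^-2: Ksp = 6.9 x 10^-6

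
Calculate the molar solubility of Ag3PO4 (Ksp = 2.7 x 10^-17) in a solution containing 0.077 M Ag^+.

s ≈ 5.9e-14 M

Ag3PO4(s) <=> 3 Ag^+(aq) + PO4^3-(aq)
Ksp = [Ag^+]^3[PO4^3-]
If s mol/L dissolves here, [Ag^+] = 0.077 + 3s ≈ 0.077, [PO4^3-] = s (common-ion effect: Ag^+ is already 0.077 M).
Ksp ≈ (0.077)^3 × s
s = 5.9 x 10^-14 M
Check: 3s = 1.8 x 10^-13 ≪ 0.077, so the approximation is valid.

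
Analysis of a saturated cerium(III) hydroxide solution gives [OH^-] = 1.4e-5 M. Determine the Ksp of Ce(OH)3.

1.3 × 10^-20

Ce(OH)3(s) ⇌ Ce^3+(aq) + 3 OH^-(aq)
Stoichiometry gives [Ce^3+] = (1/3)[OH^-] = 4.67 × 10^-6 M.
Ksp = [Ce^3+][OH^-]^3
Ksp = 4.67 × 10^-6 × (1.4 × 10^-5)^3 = 1.3 × 10^-20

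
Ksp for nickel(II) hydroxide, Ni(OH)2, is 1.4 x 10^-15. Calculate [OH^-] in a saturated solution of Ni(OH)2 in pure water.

[OH^-] ≈ 1.4 × 10^-5 M

Ni(OH)2(s) <=> Ni^2+ + 2 OH^-
Ksp = [Ni^2+][OH^-]^2
Let s = molar solubility. Then [Ni^2+] = s and [OH^-] = 2s.
Substituting: Ksp = s(2s)^2 = 4s^3
s^3 = 1.4 x 10^-15 / 4, so s = 7.05 x 10^-6 M
[OH^-] = 2s = 1.4 x 10^-5 M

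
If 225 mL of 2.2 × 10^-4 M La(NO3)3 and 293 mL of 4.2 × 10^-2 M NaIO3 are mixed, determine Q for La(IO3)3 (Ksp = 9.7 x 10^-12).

Total volume = 225 + 293 = 518 mL.
[La^3+] = 2.2 × 10^-4 × (225/518) = 9.56 × 10^-5 M
[IO3^-] = 4.2 × 10^-2 × (293/518) = 2.38 × 10^-2 M
La(IO3)3(s) <=> La^3+(aq) + 3 IO3^-(aq), so Q = [La^3+][IO3^-]^3
Q = (9.56 x 10^-5)(2.38 x 10^-2)^3 = 1.3 x 10^-9
Q > Ksp, so La(IO3)3 will precipitate.

Q = 1.3 × 10^-9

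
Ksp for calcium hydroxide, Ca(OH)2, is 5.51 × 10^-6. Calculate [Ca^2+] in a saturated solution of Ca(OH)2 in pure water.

Ca(OH)2(s) ⇌ Ca^2+(aq) + 2 OH^-(aq)
Ksp = [Ca^2+][OH^-]^2
If s mol/L of Ca(OH)2 dissolves, [Ca^2+] = s and [OH^-] = 2s.
Ksp = s(2s)^2 = 4s^3
s = (5.51 × 10^-6 / 4)^(1/3) = 1.113 x 10^-2 M
[Ca^2+] = s = 1.11 × 10^-2 M

1.11 x 10^-2 M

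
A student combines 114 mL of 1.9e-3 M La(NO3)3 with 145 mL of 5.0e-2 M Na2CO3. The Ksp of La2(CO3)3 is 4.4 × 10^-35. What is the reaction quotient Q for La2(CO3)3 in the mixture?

Total volume = 114 + 145 = 259 mL.
[La^3+] = 1.9 x 10^-3 × (114/259) = 8.36 × 10^-4 M
[CO3^2-] = 5.0 x 10^-2 × (145/259) = 2.80 x 10^-2 M
La2(CO3)3(s) ⇌ 2 La^3+(aq) + 3 CO3^2-(aq), so Q = [La^3+]^2[CO3^2-]^3
Q = (8.36 x 10^-4)^2(2.80 x 10^-2)^3 = 1.5 × 10^-11
Q > Ksp, so La2(CO3)3 will precipitate.

Q = 1.5 × 10^-11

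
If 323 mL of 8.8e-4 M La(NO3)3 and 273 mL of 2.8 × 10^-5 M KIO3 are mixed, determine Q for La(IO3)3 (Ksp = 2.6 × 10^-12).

Total volume = 323 + 273 = 596 mL.
[La^3+] = 8.8 × 10^-4 × (323/596) = 4.77 × 10^-4 M
[IO3^-] = 2.8 x 10^-5 × (273/596) = 1.28 x 10^-5 M
La(IO3)3(s) ⇌ La^3+(aq) + 3 IO3^-(aq), so Q = [La^3+][IO3^-]^3
Q = (4.77 × 10^-4)(1.28 × 10^-5)^3 = 1.0 × 10^-18
Q < Ksp, so no precipitate of La(IO3)3 forms.

Q ≈ 1.0 × 10^-18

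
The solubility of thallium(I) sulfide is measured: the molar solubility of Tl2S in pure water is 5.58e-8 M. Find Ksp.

Tl2S(s) ⇌ 2 Tl^+(aq) + S^2-(aq)
With molar solubility s: [Tl^+] = 2s, [S^2-] = s.
Ksp = [Tl^+]^2[S^2-]
So Ksp = (2s)^2 × s = 4s^3
Ksp = 4 × (5.58 × 10^-8)^3 = 6.95 × 10^-22

6.95e-22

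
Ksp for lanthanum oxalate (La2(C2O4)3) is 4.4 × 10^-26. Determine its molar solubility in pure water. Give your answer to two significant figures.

La2(C2O4)3(s) ⇌ 2 La^3+(aq) + 3 C2O4^2-(aq)
Ksp = [La^3+]^2[C2O4^2-]^3
Let s = molar solubility. Then [La^3+] = 2s and [C2O4^2-] = 3s.
Substituting: Ksp = (2s)^2(3s)^3 = 108s^5
Solving, s = (4.4 × 10^-26/108)^(1/5) = 3.3 x 10^-6 M

s ≈ 3.3e-6 M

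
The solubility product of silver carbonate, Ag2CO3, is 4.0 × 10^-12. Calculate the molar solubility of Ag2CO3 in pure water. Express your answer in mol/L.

s ≈ 1.0e-4 M

Ag2CO3(s) <=> 2 Ag^+(aq) + CO3^2-(aq)
Ksp = [Ag^+]^2[CO3^2-]
With molar solubility s: [Ag^+] = 2s, [CO3^2-] = s.
Substituting: Ksp = (2s)^2s = 4s^3
s^3 = 4.0 × 10^-12 / 4, so s = 1.0 × 10^-4 M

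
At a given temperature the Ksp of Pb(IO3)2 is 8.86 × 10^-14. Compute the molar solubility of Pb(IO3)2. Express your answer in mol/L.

Pb(IO3)2(s) ⇌ Pb^2+(aq) + 2 IO3^-(aq)
Ksp = [Pb^2+][IO3^-]^2
For each mole of Pb(IO3)2 that dissolves: [Pb^2+] = s, [IO3^-] = 2s.
So Ksp = s × (2s)^2 = 4s^3
s^3 = 8.86 × 10^-14 / 4, so s = 2.81 x 10^-5 M

s ≈ 2.81 x 10^-5 M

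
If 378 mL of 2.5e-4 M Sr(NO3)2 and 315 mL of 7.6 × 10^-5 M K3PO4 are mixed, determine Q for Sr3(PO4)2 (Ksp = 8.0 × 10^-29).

Total volume = 378 + 315 = 693 mL.
[Sr^2+] = 2.5 x 10^-4 × (378/693) = 1.36 x 10^-4 M
[PO4^3-] = 7.6 x 10^-5 × (315/693) = 3.45 × 10^-5 M
Sr3(PO4)2(s) ⇌ 3 Sr^2+(aq) + 2 PO4^3-(aq), so Q = [Sr^2+]^3[PO4^3-]^2
Q = (1.36 x 10^-4)^3(3.45 × 10^-5)^2 = 3.0 × 10^-21
Q > Ksp, so Sr3(PO4)2 will precipitate.

Q = 3.0e-21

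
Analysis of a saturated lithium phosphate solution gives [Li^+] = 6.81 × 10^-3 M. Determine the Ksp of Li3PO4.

Li3PO4(s) ⇌ 3 Li^+(aq) + PO4^3-(aq)
Stoichiometry gives [PO4^3-] = (1/3)[Li^+] = 2.270 × 10^-3 M.
Ksp = [Li^+]^3[PO4^3-]
Ksp = (6.81 x 10^-3)^3 × 2.270 x 10^-3 = 7.17 × 10^-10

Ksp = 7.17e-10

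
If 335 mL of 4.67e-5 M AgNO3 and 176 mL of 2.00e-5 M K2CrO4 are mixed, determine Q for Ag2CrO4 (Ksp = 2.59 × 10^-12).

Q ≈ 6.46 x 10^-15

Total volume = 335 + 176 = 511 mL.
[Ag^+] = 4.67 x 10^-5 × (335/511) = 3.062 × 10^-5 M
[CrO4^2-] = 2.00 x 10^-5 × (176/511) = 6.888 × 10^-6 M
Ag2CrO4(s) <=> 2 Ag^+(aq) + CrO4^2-(aq), so Q = [Ag^+]^2[CrO4^2-]
Q = (3.062 × 10^-5)^2(6.888 x 10^-6) = 6.46 x 10^-15
Q < Ksp, so no precipitate of Ag2CrO4 forms.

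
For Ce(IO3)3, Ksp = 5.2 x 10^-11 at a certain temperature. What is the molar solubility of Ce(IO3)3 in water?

Ce(IO3)3(s) <=> Ce^3+(aq) + 3 IO3^-(aq)
Ksp = [Ce^3+][IO3^-]^3
Let s = molar solubility. Then [Ce^3+] = s and [IO3^-] = 3s.
So Ksp = s × (3s)^3 = 27s^4
s = (5.2 x 10^-11 / 27)^(1/4) = 1.2 × 10^-3 M

s ≈ 1.2 x 10^-3 M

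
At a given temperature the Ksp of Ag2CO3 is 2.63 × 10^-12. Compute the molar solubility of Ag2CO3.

Ag2CO3(s) <=> 2 Ag^+ + CO3^2-
Ksp = [Ag^+]^2[CO3^2-]
If s mol/L of Ag2CO3 dissolves, [Ag^+] = 2s and [CO3^2-] = s.
Substituting: Ksp = (2s)^2s = 4s^3
s^3 = 2.63 × 10^-12 / 4, so s = 8.70 × 10^-5 M

8.70 × 10^-5 M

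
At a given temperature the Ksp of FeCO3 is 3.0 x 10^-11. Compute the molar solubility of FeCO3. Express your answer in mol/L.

5.5e-6 M

FeCO3(s) ⇌ Fe^2+ + CO3^2-
Ksp = [Fe^2+][CO3^2-]
For each mole of FeCO3 that dissolves: [Fe^2+] = s, [CO3^2-] = s.
Ksp = s^2
s = √(3.0 x 10^-11) = 5.5 × 10^-6 M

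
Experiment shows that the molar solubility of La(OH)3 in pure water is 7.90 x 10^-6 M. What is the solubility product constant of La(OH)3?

1.05 × 10^-19

La(OH)3(s) ⇌ La^3+ + 3 OH^-
Let s = molar solubility. Then [La^3+] = s and [OH^-] = 3s.
Ksp = [La^3+][OH^-]^3
Ksp = s(3s)^3 = 27s^4
With s = 7.90 × 10^-6: Ksp = 1.05 × 10^-19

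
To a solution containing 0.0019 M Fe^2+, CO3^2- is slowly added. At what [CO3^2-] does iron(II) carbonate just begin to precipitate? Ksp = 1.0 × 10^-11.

FeCO3(s) ⇌ Fe^2+ + CO3^2-
Ksp = [Fe^2+][CO3^2-]
Precipitation begins when Q = Ksp. With [Fe^2+] = 0.0019 M:
1.0 × 10^-11 = (0.0019) × [CO3^2-]
[CO3^2-] = (1.0 × 10^-11 / 1.9 x 10^-3) = 5.3 × 10^-9 M

[CO3^2-] = 5.3 x 10^-9 M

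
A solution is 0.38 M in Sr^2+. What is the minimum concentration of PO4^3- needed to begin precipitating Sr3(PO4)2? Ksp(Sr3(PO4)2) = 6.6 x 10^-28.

1.1e-13 M

Sr3(PO4)2(s) <=> 3 Sr^2+ + 2 PO4^3-
Ksp = [Sr^2+]^3[PO4^3-]^2
Precipitation begins when Q = Ksp. With [Sr^2+] = 0.38 M:
6.6 x 10^-28 = (0.38)^3 × [PO4^3-]^2
[PO4^3-] = (6.6 x 10^-28 / 5.49 × 10^-2)^(1/2) = 1.1 x 10^-13 M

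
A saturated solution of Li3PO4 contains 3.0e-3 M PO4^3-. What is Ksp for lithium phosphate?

Li3PO4(s) <=> 3 Li^+(aq) + PO4^3-(aq)
Stoichiometry gives [Li^+] = (3/1)[PO4^3-] = 9.00 x 10^-3 M.
Ksp = [Li^+]^3[PO4^3-]
Ksp = (9.00 × 10^-3)^3 × 3.0 x 10^-3 = 2.2 × 10^-9

Ksp ≈ 2.2 × 10^-9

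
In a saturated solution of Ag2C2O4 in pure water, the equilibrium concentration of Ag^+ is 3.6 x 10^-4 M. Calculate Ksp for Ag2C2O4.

Ag2C2O4(s) ⇌ 2 Ag^+ + C2O4^2-
Stoichiometry gives [C2O4^2-] = (1/2)[Ag^+] = 1.80 x 10^-4 M.
Ksp = [Ag^+]^2[C2O4^2-]
Ksp = (3.6 × 10^-4)^2 × 1.80 × 10^-4 = 2.3 × 10^-11

2.3 x 10^-11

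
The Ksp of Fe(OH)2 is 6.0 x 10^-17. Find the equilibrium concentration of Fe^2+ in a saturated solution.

Fe(OH)2(s) ⇌ Fe^2+ + 2 OH^-
Ksp = [Fe^2+][OH^-]^2
With molar solubility s: [Fe^2+] = s, [OH^-] = 2s.
So Ksp = s × (2s)^2 = 4s^3
Solving, s = (6.0 x 10^-17/4)^(1/3) = 2.47 × 10^-6 M
[Fe^2+] = s = 2.5 × 10^-6 M

[Fe^2+] ≈ 2.5 × 10^-6 M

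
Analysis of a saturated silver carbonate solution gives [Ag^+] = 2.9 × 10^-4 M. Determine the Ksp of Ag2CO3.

Ag2CO3(s) <=> 2 Ag^+(aq) + CO3^2-(aq)
Stoichiometry gives [CO3^2-] = (1/2)[Ag^+] = 1.45 × 10^-4 M.
Ksp = [Ag^+]^2[CO3^2-]
Ksp = (2.9 x 10^-4)^2 × 1.45 × 10^-4 = 1.2 x 10^-11

1.2 × 10^-11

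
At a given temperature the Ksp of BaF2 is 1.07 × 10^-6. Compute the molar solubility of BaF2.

BaF2(s) ⇌ Ba^2+(aq) + 2 F^-(aq)
Ksp = [Ba^2+][F^-]^2
If s mol/L of BaF2 dissolves, [Ba^2+] = s and [F^-] = 2s.
So Ksp = s × (2s)^2 = 4s^3
s = (1.07 × 10^-6 / 4)^(1/3) = 6.44 x 10^-3 M

6.44 × 10^-3 M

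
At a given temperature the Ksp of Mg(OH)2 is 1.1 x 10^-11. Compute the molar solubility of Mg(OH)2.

Mg(OH)2(s) ⇌ Mg^2+(aq) + 2 OH^-(aq)
Ksp = [Mg^2+][OH^-]^2
With molar solubility s: [Mg^2+] = s, [OH^-] = 2s.
Substituting: Ksp = s(2s)^2 = 4s^3
s^3 = 1.1 x 10^-11 / 4, so s = 1.4 × 10^-4 M

s ≈ 1.4e-4 M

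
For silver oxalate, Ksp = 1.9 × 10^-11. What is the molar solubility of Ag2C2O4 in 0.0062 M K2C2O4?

s ≈ 2.8e-5 M

Ag2C2O4(s) ⇌ 2 Ag^+(aq) + C2O4^2-(aq)
Ksp = [Ag^+]^2[C2O4^2-]
Let s be the molar solubility in this solution. [Ag^+] = 2s, [C2O4^2-] = 0.0062 + s ≈ 0.0062 (common-ion effect: C2O4^2- is already 0.0062 M).
Ksp ≈ (2s)^2 × 0.0062
s = 2.8 × 10^-5 M
Check: s = 2.8 × 10^-5 ≪ 0.0062, so the approximation is valid.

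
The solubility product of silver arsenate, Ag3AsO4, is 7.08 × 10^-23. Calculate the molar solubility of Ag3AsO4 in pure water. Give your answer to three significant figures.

1.27e-6 M

Ag3AsO4(s) <=> 3 Ag^+(aq) + AsO4^3-(aq)
Ksp = [Ag^+]^3[AsO4^3-]
With molar solubility s: [Ag^+] = 3s, [AsO4^3-] = s.
Substituting: Ksp = (3s)^3s = 27s^4
s^4 = 7.08 × 10^-23 / 27, so s = 1.27 × 10^-6 M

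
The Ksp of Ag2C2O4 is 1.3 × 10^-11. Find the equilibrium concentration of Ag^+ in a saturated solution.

Ag2C2O4(s) <=> 2 Ag^+(aq) + C2O4^2-(aq)
Ksp = [Ag^+]^2[C2O4^2-]
With molar solubility s: [Ag^+] = 2s, [C2O4^2-] = s.
So Ksp = (2s)^2 × s = 4s^3
s = (1.3 × 10^-11 / 4)^(1/3) = 1.48 × 10^-4 M
[Ag^+] = 2s = 3.0 x 10^-4 M

[Ag^+] ≈ 3.0 × 10^-4 M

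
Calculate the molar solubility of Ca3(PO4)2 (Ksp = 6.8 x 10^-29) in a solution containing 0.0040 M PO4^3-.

Ca3(PO4)2(s) ⇌ 3 Ca^2+ + 2 PO4^3-
Ksp = [Ca^2+]^3[PO4^3-]^2
Let s = moles of Ca3(PO4)2 that dissolve per litre. [Ca^2+] = 3s, [PO4^3-] = 0.0040 + 2s ≈ 0.0040 (common-ion effect: PO4^3- is already 0.0040 M).
Ksp ≈ (3s)^3 × (0.0040)^2
s = 5.4 × 10^-9 M
Check: 2s = 1.1 × 10^-8 ≪ 0.0040, so the approximation is valid.

s = 5.4 × 10^-9 M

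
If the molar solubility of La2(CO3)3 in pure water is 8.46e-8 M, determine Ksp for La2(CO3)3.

4.68 x 10^-34

La2(CO3)3(s) ⇌ 2 La^3+ + 3 CO3^2-
Let s = molar solubility. Then [La^3+] = 2s and [CO3^2-] = 3s.
Ksp = [La^3+]^2[CO3^2-]^3
Substituting: Ksp = (2s)^2(3s)^3 = 108s^5
With s = 8.46 x 10^-8: Ksp = 4.68 × 10^-34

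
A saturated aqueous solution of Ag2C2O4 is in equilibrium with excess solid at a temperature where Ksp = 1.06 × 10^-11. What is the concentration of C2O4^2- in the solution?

[C2O4^2-] ≈ 1.38 × 10^-4 M

Ag2C2O4(s) <=> 2 Ag^+(aq) + C2O4^2-(aq)
Ksp = [Ag^+]^2[C2O4^2-]
For each mole of Ag2C2O4 that dissolves: [Ag^+] = 2s, [C2O4^2-] = s.
Substituting: Ksp = (2s)^2s = 4s^3
s = (1.06 × 10^-11 / 4)^(1/3) = 1.384 x 10^-4 M
[C2O4^2-] = s = 1.38 × 10^-4 M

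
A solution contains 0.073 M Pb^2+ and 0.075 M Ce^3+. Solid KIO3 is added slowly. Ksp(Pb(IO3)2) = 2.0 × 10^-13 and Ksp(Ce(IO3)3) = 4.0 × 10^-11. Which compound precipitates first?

Pb(IO3)2

Each salt begins to precipitate when Q = Ksp, i.e. when [IO3^-] reaches its threshold.
For Pb(IO3)2: 2.0 × 10^-13 = 0.073 × [IO3^-]^2  ⇒  [IO3^-] = 1.7 × 10^-6 M.
For Ce(IO3)3: 4.0 × 10^-11 = 0.075 × [IO3^-]^3  ⇒  [IO3^-] = 8.1 × 10^-4 M.
The salt with the lower threshold [IO3^-] precipitates first: Pb(IO3)2.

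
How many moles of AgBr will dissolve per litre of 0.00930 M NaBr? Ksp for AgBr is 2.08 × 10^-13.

s = 2.24e-11 M

AgBr(s) ⇌ Ag^+ + Br^-
Ksp = [Ag^+][Br^-]
Let s be the molar solubility in this solution. [Ag^+] = s, [Br^-] = 0.00930 + s ≈ 0.00930 (since Br^- from NaBr dominates).
Ksp ≈ s × 0.00930
s = 2.24 × 10^-11 M
Check: s = 2.2 × 10^-11 ≪ 0.00930, so the approximation is valid.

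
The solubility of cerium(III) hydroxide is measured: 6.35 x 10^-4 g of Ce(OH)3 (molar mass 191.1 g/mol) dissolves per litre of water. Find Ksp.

Molar solubility s = (6.35 × 10^-4 g/L) / (191.1 g/mol) = 3.323 × 10^-6 M.
Ce(OH)3(s) <=> Ce^3+ + 3 OH^-
For each mole of Ce(OH)3 that dissolves: [Ce^3+] = s, [OH^-] = 3s.
Ksp = [Ce^3+][OH^-]^3
Ksp = s(3s)^3 = 27s^4
With s = 3.323 × 10^-6: Ksp = 3.29 × 10^-21

3.29 x 10^-21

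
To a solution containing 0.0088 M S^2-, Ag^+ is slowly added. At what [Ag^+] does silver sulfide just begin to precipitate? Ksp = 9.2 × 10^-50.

3.2 × 10^-24 M

Ag2S(s) <=> 2 Ag^+(aq) + S^2-(aq)
Ksp = [Ag^+]^2[S^2-]
Precipitation begins when Q = Ksp. With [S^2-] = 0.0088 M:
9.2 × 10^-50 = (0.0088) × [Ag^+]^2
[Ag^+] = (9.2 × 10^-50 / 8.8 × 10^-3)^(1/2) = 3.2 × 10^-24 M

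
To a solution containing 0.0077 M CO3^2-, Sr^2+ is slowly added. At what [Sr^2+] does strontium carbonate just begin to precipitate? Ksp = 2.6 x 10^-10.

[Sr^2+] = 3.4e-8 M

SrCO3(s) ⇌ Sr^2+(aq) + CO3^2-(aq)
Ksp = [Sr^2+][CO3^2-]
Precipitation begins when Q = Ksp. With [CO3^2-] = 0.0077 M:
2.6 x 10^-10 = (0.0077) × [Sr^2+]
[Sr^2+] = (2.6 x 10^-10 / 7.7 x 10^-3) = 3.4 x 10^-8 M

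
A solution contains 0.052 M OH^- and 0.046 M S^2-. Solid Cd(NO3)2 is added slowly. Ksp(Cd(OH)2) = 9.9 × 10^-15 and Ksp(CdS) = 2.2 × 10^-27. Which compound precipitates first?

CdS

Each salt begins to precipitate when Q = Ksp, i.e. when [Cd^2+] reaches its threshold.
For Cd(OH)2: 9.9 × 10^-15 = (0.052)^2 × [Cd^2+]  ⇒  [Cd^2+] = 3.7 × 10^-12 M.
For CdS: 2.2 × 10^-27 = 0.046 × [Cd^2+]  ⇒  [Cd^2+] = 4.8 × 10^-26 M.
The salt with the lower threshold [Cd^2+] precipitates first: CdS.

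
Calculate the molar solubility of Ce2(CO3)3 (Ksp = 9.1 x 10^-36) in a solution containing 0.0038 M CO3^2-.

Ce2(CO3)3(s) ⇌ 2 Ce^3+ + 3 CO3^2-
Ksp = [Ce^3+]^2[CO3^2-]^3
Let s = moles of Ce2(CO3)3 that dissolve per litre. [Ce^3+] = 2s, [CO3^2-] = 0.0038 + 3s ≈ 0.0038 (Ksp is small, so little additional dissolves).
Ksp ≈ (2s)^2 × (0.0038)^3
s = 6.4 × 10^-15 M
Check: 3s = 1.9 × 10^-14 ≪ 0.0038, so the approximation is valid.

6.4 × 10^-15 M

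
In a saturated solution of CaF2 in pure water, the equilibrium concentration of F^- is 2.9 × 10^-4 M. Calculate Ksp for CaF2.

CaF2(s) <=> Ca^2+ + 2 F^-
Stoichiometry gives [Ca^2+] = (1/2)[F^-] = 1.45 × 10^-4 M.
Ksp = [Ca^2+][F^-]^2
Ksp = 1.45 x 10^-4 × (2.9 × 10^-4)^2 = 1.2 × 10^-11

Ksp = 1.2 x 10^-11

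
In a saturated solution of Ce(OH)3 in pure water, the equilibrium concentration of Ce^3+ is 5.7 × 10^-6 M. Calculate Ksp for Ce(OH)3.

Ksp ≈ 2.9 × 10^-20

Ce(OH)3(s) <=> Ce^3+ + 3 OH^-
Stoichiometry gives [OH^-] = (3/1)[Ce^3+] = 1.71 × 10^-5 M.
Ksp = [Ce^3+][OH^-]^3
Ksp = 5.7 × 10^-6 × (1.71 × 10^-5)^3 = 2.9 × 10^-20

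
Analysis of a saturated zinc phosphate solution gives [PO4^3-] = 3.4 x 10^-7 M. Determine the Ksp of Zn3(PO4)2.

Zn3(PO4)2(s) <=> 3 Zn^2+ + 2 PO4^3-
Stoichiometry gives [Zn^2+] = (3/2)[PO4^3-] = 5.10 × 10^-7 M.
Ksp = [Zn^2+]^3[PO4^3-]^2
Ksp = (5.10 × 10^-7)^3 × (3.4 × 10^-7)^2 = 1.5 × 10^-32

Ksp = 1.5 × 10^-32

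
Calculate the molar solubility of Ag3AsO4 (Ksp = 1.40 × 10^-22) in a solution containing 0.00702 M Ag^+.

s ≈ 4.05e-16 M

Ag3AsO4(s) <=> 3 Ag^+ + AsO4^3-
Ksp = [Ag^+]^3[AsO4^3-]
If s mol/L dissolves here, [Ag^+] = 0.00702 + 3s ≈ 0.00702, [AsO4^3-] = s (since the Ag^+ already present dominates).
Ksp ≈ (0.00702)^3 × s
s = 4.05 × 10^-16 M
Check: 3s = 1.2 x 10^-15 ≪ 0.00702, so the approximation is valid.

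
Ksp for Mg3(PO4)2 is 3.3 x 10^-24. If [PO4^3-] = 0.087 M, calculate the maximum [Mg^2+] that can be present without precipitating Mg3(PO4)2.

[Mg^2+] = 7.6 x 10^-8 M

Mg3(PO4)2(s) ⇌ 3 Mg^2+ + 2 PO4^3-
Ksp = [Mg^2+]^3[PO4^3-]^2
Precipitation begins when Q = Ksp. With [PO4^3-] = 0.087 M:
3.3 x 10^-24 = (0.087)^2 × [Mg^2+]^3
[Mg^2+] = (3.3 x 10^-24 / 7.57 x 10^-3)^(1/3) = 7.6 x 10^-8 M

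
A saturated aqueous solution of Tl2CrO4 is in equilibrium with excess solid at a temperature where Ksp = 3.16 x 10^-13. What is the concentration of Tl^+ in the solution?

[Tl^+] ≈ 8.58 × 10^-5 M

Tl2CrO4(s) ⇌ 2 Tl^+ + CrO4^2-
Ksp = [Tl^+]^2[CrO4^2-]
For each mole of Tl2CrO4 that dissolves: [Tl^+] = 2s, [CrO4^2-] = s.
Ksp = (2s)^2s = 4s^3
s^3 = 3.16 x 10^-13 / 4, so s = 4.291 × 10^-5 M
[Tl^+] = 2s = 8.58 × 10^-5 M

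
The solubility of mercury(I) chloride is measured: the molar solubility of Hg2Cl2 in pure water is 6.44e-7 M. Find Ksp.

Hg2Cl2(s) ⇌ Hg2^2+ + 2 Cl^-
For each mole of Hg2Cl2 that dissolves: [Hg2^2+] = s, [Cl^-] = 2s.
Ksp = [Hg2^2+][Cl^-]^2
Ksp = s(2s)^2 = 4s^3
Ksp = 4 × (6.44 x 10^-7)^3 = 1.07 × 10^-18

Ksp ≈ 1.07e-18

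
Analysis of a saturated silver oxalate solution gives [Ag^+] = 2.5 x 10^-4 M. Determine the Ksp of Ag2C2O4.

Ag2C2O4(s) <=> 2 Ag^+ + C2O4^2-
Stoichiometry gives [C2O4^2-] = (1/2)[Ag^+] = 1.25 × 10^-4 M.
Ksp = [Ag^+]^2[C2O4^2-]
Ksp = (2.5 x 10^-4)^2 × 1.25 × 10^-4 = 7.8 × 10^-12

Ksp ≈ 7.8e-12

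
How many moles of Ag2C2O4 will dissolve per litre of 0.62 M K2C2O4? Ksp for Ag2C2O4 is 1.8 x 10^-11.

s ≈ 2.7e-6 M

Ag2C2O4(s) ⇌ 2 Ag^+ + C2O4^2-
Ksp = [Ag^+]^2[C2O4^2-]
Let s = moles of Ag2C2O4 that dissolve per litre. [Ag^+] = 2s, [C2O4^2-] = 0.62 + s ≈ 0.62 (since C2O4^2- from K2C2O4 dominates).
Ksp ≈ (2s)^2 × 0.62
s = 2.7 x 10^-6 M
Check: s = 2.7 x 10^-6 ≪ 0.62, so the approximation is valid.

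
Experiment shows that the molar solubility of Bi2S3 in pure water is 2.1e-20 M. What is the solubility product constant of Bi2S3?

Ksp = 4.4e-97

Bi2S3(s) ⇌ 2 Bi^3+(aq) + 3 S^2-(aq)
With molar solubility s: [Bi^3+] = 2s, [S^2-] = 3s.
Ksp = [Bi^3+]^2[S^2-]^3
Substituting: Ksp = (2s)^2(3s)^3 = 108s^5
Ksp = 108 × (2.1 x 10^-20)^5 = 4.4 × 10^-97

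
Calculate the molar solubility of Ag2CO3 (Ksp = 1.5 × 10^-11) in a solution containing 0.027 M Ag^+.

s ≈ 2.1e-8 M

Ag2CO3(s) ⇌ 2 Ag^+(aq) + CO3^2-(aq)
Ksp = [Ag^+]^2[CO3^2-]
Let s = moles of Ag2CO3 that dissolve per litre. [Ag^+] = 0.027 + 2s ≈ 0.027, [CO3^2-] = s (since the Ag^+ already present dominates).
Ksp ≈ (0.027)^2 × s
s = 2.1 × 10^-8 M
Check: 2s = 4.1 × 10^-8 ≪ 0.027, so the approximation is valid.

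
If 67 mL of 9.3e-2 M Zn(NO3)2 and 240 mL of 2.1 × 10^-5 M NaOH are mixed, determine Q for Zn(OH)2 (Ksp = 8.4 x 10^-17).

Q = 5.5e-12

Total volume = 67 + 240 = 307 mL.
[Zn^2+] = 9.3 × 10^-2 × (67/307) = 2.03 × 10^-2 M
[OH^-] = 2.1 × 10^-5 × (240/307) = 1.64 × 10^-5 M
Zn(OH)2(s) ⇌ Zn^2+(aq) + 2 OH^-(aq), so Q = [Zn^2+][OH^-]^2
Q = (2.03 × 10^-2)(1.64 × 10^-5)^2 = 5.5 × 10^-12
Q > Ksp, so Zn(OH)2 will precipitate.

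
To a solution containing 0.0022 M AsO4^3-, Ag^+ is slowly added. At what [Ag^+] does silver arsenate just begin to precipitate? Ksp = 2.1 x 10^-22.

4.6e-7 M

Ag3AsO4(s) ⇌ 3 Ag^+ + AsO4^3-
Ksp = [Ag^+]^3[AsO4^3-]
Precipitation begins when Q = Ksp. With [AsO4^3-] = 0.0022 M:
2.1 x 10^-22 = (0.0022) × [Ag^+]^3
[Ag^+] = (2.1 x 10^-22 / 2.2 × 10^-3)^(1/3) = 4.6 × 10^-7 M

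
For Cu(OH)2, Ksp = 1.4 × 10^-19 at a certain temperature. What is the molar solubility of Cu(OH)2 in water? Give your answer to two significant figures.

Cu(OH)2(s) <=> Cu^2+(aq) + 2 OH^-(aq)
Ksp = [Cu^2+][OH^-]^2
If s mol/L of Cu(OH)2 dissolves, [Cu^2+] = s and [OH^-] = 2s.
Substituting: Ksp = s(2s)^2 = 4s^3
s^3 = 1.4 × 10^-19 / 4, so s = 3.3 × 10^-7 M

s = 3.3e-7 M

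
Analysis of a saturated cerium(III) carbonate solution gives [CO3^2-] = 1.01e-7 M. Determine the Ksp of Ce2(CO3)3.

Ce2(CO3)3(s) ⇌ 2 Ce^3+ + 3 CO3^2-
Stoichiometry gives [Ce^3+] = (2/3)[CO3^2-] = 6.733 x 10^-8 M.
Ksp = [Ce^3+]^2[CO3^2-]^3
Ksp = (6.733 x 10^-8)^2 × (1.01 x 10^-7)^3 = 4.67 × 10^-36

Ksp = 4.67 × 10^-36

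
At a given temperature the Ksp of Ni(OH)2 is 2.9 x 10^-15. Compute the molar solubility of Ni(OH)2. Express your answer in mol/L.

Ni(OH)2(s) ⇌ Ni^2+ + 2 OH^-
Ksp = [Ni^2+][OH^-]^2
For each mole of Ni(OH)2 that dissolves: [Ni^2+] = s, [OH^-] = 2s.
Ksp = s(2s)^2 = 4s^3
s^3 = 2.9 x 10^-15 / 4, so s = 9.0 × 10^-6 M

s ≈ 9.0e-6 M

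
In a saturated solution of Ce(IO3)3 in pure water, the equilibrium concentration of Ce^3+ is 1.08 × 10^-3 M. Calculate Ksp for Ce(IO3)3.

Ce(IO3)3(s) <=> Ce^3+(aq) + 3 IO3^-(aq)
Stoichiometry gives [IO3^-] = (3/1)[Ce^3+] = 3.240 x 10^-3 M.
Ksp = [Ce^3+][IO3^-]^3
Ksp = 1.08 x 10^-3 × (3.240 × 10^-3)^3 = 3.67 × 10^-11

Ksp = 3.67 x 10^-11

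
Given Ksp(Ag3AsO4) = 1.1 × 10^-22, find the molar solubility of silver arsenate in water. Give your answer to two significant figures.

Ag3AsO4(s) <=> 3 Ag^+(aq) + AsO4^3-(aq)
Ksp = [Ag^+]^3[AsO4^3-]
For each mole of Ag3AsO4 that dissolves: [Ag^+] = 3s, [AsO4^3-] = s.
Substituting: Ksp = (3s)^3s = 27s^4
s^4 = 1.1 × 10^-22 / 27, so s = 1.4 × 10^-6 M

s = 1.4 × 10^-6 M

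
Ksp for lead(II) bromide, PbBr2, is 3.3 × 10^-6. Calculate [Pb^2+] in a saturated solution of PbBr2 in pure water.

PbBr2(s) ⇌ Pb^2+(aq) + 2 Br^-(aq)
Ksp = [Pb^2+][Br^-]^2
If s mol/L of PbBr2 dissolves, [Pb^2+] = s and [Br^-] = 2s.
So Ksp = s × (2s)^2 = 4s^3
s^3 = 3.3 × 10^-6 / 4, so s = 9.38 × 10^-3 M
[Pb^2+] = s = 9.4 × 10^-3 M

9.4 × 10^-3 M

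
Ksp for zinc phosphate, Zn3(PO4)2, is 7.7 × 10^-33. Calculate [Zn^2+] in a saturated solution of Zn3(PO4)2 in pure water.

Zn3(PO4)2(s) <=> 3 Zn^2+ + 2 PO4^3-
Ksp = [Zn^2+]^3[PO4^3-]^2
With molar solubility s: [Zn^2+] = 3s, [PO4^3-] = 2s.
Substituting: Ksp = (3s)^3(2s)^2 = 108s^5
s^5 = 7.7 × 10^-33 / 108, so s = 1.48 x 10^-7 M
[Zn^2+] = 3s = 4.4 × 10^-7 M

4.4 x 10^-7 M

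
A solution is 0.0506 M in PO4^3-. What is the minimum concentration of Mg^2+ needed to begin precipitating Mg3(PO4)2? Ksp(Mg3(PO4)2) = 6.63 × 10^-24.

[Mg^2+] = 1.37 × 10^-7 M

Mg3(PO4)2(s) <=> 3 Mg^2+(aq) + 2 PO4^3-(aq)
Ksp = [Mg^2+]^3[PO4^3-]^2
Precipitation begins when Q = Ksp. With [PO4^3-] = 0.0506 M:
6.63 × 10^-24 = (0.0506)^2 × [Mg^2+]^3
[Mg^2+] = (6.63 × 10^-24 / 2.560 x 10^-3)^(1/3) = 1.37 × 10^-7 M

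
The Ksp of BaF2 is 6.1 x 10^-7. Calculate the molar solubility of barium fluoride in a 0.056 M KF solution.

BaF2(s) ⇌ Ba^2+(aq) + 2 F^-(aq)
Ksp = [Ba^2+][F^-]^2
Let s = moles of BaF2 that dissolve per litre. [Ba^2+] = s, [F^-] = 0.056 + 2s ≈ 0.056 (common-ion effect: F^- is already 0.056 M).
Ksp ≈ s × (0.056)^2
s = 1.9 x 10^-4 M
Check: 2s = 3.9 × 10^-4 ≪ 0.056, so the approximation is valid.

s = 1.9e-4 M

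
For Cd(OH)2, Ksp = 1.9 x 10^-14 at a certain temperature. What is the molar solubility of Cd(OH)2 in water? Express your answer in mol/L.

s = 1.7 x 10^-5 M

Cd(OH)2(s) <=> Cd^2+(aq) + 2 OH^-(aq)
Ksp = [Cd^2+][OH^-]^2
If s mol/L of Cd(OH)2 dissolves, [Cd^2+] = s and [OH^-] = 2s.
Substituting: Ksp = s(2s)^2 = 4s^3
Solving, s = (1.9 x 10^-14/4)^(1/3) = 1.7 × 10^-5 M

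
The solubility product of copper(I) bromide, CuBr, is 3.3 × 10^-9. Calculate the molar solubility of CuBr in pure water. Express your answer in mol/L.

s = 5.7 x 10^-5 M

CuBr(s) <=> Cu^+(aq) + Br^-(aq)
Ksp = [Cu^+][Br^-]
Let s = molar solubility. Then [Cu^+] = s and [Br^-] = s.
Ksp = s × s = s^2
s = √(3.3 × 10^-9) = 5.7 × 10^-5 M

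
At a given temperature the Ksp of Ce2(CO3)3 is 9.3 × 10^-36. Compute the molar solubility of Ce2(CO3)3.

Ce2(CO3)3(s) ⇌ 2 Ce^3+(aq) + 3 CO3^2-(aq)
Ksp = [Ce^3+]^2[CO3^2-]^3
If s mol/L of Ce2(CO3)3 dissolves, [Ce^3+] = 2s and [CO3^2-] = 3s.
Substituting: Ksp = (2s)^2(3s)^3 = 108s^5
Solving, s = (9.3 × 10^-36/108)^(1/5) = 3.9 × 10^-8 M

s ≈ 3.9 × 10^-8 M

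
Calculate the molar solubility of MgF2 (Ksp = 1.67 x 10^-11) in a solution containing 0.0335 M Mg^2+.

MgF2(s) <=> Mg^2+ + 2 F^-
Ksp = [Mg^2+][F^-]^2
Let s be the molar solubility in this solution. [Mg^2+] = 0.0335 + s ≈ 0.0335, [F^-] = 2s (common-ion effect: Mg^2+ is already 0.0335 M).
Ksp ≈ 0.0335 × (2s)^2
s = 1.12 x 10^-5 M
Check: s = 1.1 × 10^-5 ≪ 0.0335, so the approximation is valid.

s ≈ 1.12e-5 M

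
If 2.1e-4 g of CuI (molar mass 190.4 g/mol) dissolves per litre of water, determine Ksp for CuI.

Ksp ≈ 1.2 x 10^-12

Molar solubility s = (2.1 × 10^-4 g/L) / (190.4 g/mol) = 1.10 x 10^-6 M.
CuI(s) <=> Cu^+(aq) + I^-(aq)
For each mole of CuI that dissolves: [Cu^+] = s, [I^-] = s.
Ksp = [Cu^+][I^-]
Ksp = s^2
With s = 1.10 × 10^-6: Ksp = 1.2 × 10^-12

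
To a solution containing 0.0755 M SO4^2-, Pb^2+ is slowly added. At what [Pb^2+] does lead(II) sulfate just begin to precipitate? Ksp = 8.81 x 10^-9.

PbSO4(s) ⇌ Pb^2+(aq) + SO4^2-(aq)
Ksp = [Pb^2+][SO4^2-]
Precipitation begins when Q = Ksp. With [SO4^2-] = 0.0755 M:
8.81 x 10^-9 = (0.0755) × [Pb^2+]
[Pb^2+] = (8.81 x 10^-9 / 7.55 x 10^-2) = 1.17 × 10^-7 M

1.17 x 10^-7 M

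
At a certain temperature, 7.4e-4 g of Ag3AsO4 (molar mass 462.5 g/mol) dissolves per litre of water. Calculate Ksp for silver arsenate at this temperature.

Molar solubility s = (7.4 × 10^-4 g/L) / (462.5 g/mol) = 1.60 × 10^-6 M.
Ag3AsO4(s) ⇌ 3 Ag^+ + AsO4^3-
If s mol/L of Ag3AsO4 dissolves, [Ag^+] = 3s and [AsO4^3-] = s.
Ksp = [Ag^+]^3[AsO4^3-]
Ksp = (3s)^3s = 27s^4
With s = 1.60 x 10^-6: Ksp = 1.8 × 10^-22

Ksp = 1.8 × 10^-22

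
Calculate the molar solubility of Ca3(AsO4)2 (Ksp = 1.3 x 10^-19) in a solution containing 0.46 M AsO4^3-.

Ca3(AsO4)2(s) ⇌ 3 Ca^2+(aq) + 2 AsO4^3-(aq)
Ksp = [Ca^2+]^3[AsO4^3-]^2
If s mol/L dissolves here, [Ca^2+] = 3s, [AsO4^3-] = 0.46 + 2s ≈ 0.46 (since the AsO4^3- already present dominates).
Ksp ≈ (3s)^3 × (0.46)^2
s = 2.8 × 10^-7 M
Check: 2s = 5.7 × 10^-7 ≪ 0.46, so the approximation is valid.

s ≈ 2.8 × 10^-7 M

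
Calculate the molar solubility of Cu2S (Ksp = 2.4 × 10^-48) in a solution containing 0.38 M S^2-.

Cu2S(s) ⇌ 2 Cu^+ + S^2-
Ksp = [Cu^+]^2[S^2-]
Let s = moles of Cu2S that dissolve per litre. [Cu^+] = 2s, [S^2-] = 0.38 + s ≈ 0.38 (common-ion effect: S^2- is already 0.38 M).
Ksp ≈ (2s)^2 × 0.38
s = 1.3 x 10^-24 M
Check: s = 1.3 × 10^-24 ≪ 0.38, so the approximation is valid.

s ≈ 1.3 × 10^-24 M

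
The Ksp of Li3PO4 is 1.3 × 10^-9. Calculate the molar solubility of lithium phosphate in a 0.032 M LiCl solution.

4.0 × 10^-5 M

Li3PO4(s) <=> 3 Li^+(aq) + PO4^3-(aq)
Ksp = [Li^+]^3[PO4^3-]
Let s be the molar solubility in this solution. [Li^+] = 0.032 + 3s ≈ 0.032, [PO4^3-] = s (common-ion effect: Li^+ is already 0.032 M).
Ksp ≈ (0.032)^3 × s
s = 4.0 × 10^-5 M
Check: 3s = 1.2 × 10^-4 ≪ 0.032, so the approximation is valid.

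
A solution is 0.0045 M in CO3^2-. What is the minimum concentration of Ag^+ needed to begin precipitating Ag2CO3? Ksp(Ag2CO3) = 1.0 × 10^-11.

4.7 × 10^-5 M

Ag2CO3(s) <=> 2 Ag^+(aq) + CO3^2-(aq)
Ksp = [Ag^+]^2[CO3^2-]
Precipitation begins when Q = Ksp. With [CO3^2-] = 0.0045 M:
1.0 × 10^-11 = (0.0045) × [Ag^+]^2
[Ag^+] = (1.0 × 10^-11 / 4.5 × 10^-3)^(1/2) = 4.7 × 10^-5 M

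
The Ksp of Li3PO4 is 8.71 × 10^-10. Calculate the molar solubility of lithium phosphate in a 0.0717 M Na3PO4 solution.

Li3PO4(s) ⇌ 3 Li^+(aq) + PO4^3-(aq)
Ksp = [Li^+]^3[PO4^3-]
Let s = moles of Li3PO4 that dissolve per litre. [Li^+] = 3s, [PO4^3-] = 0.0717 + s ≈ 0.0717 (since PO4^3- from Na3PO4 dominates).
Ksp ≈ (3s)^3 × 0.0717
s = 7.66 x 10^-4 M
Check: s = 7.7 x 10^-4 ≪ 0.0717, so the approximation is valid.

7.66e-4 M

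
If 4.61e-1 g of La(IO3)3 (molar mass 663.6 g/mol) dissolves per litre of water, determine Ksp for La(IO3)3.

Molar solubility s = (4.61 × 10^-1 g/L) / (663.6 g/mol) = 6.947 x 10^-4 M.
La(IO3)3(s) ⇌ La^3+(aq) + 3 IO3^-(aq)
Let s = molar solubility. Then [La^3+] = s and [IO3^-] = 3s.
Ksp = [La^3+][IO3^-]^3
So Ksp = s × (3s)^3 = 27s^4
Ksp = 27 × (6.947 × 10^-4)^4 = 6.29 × 10^-12

6.29 × 10^-12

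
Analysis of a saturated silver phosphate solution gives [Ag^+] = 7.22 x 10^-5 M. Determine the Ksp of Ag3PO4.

Ksp = 9.06e-18

Ag3PO4(s) ⇌ 3 Ag^+(aq) + PO4^3-(aq)
Stoichiometry gives [PO4^3-] = (1/3)[Ag^+] = 2.407 x 10^-5 M.
Ksp = [Ag^+]^3[PO4^3-]
Ksp = (7.22 x 10^-5)^3 × 2.407 x 10^-5 = 9.06 × 10^-18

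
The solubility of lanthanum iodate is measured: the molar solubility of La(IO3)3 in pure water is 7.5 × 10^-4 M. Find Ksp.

Ksp = 8.5 × 10^-12

La(IO3)3(s) ⇌ La^3+(aq) + 3 IO3^-(aq)
If s mol/L of La(IO3)3 dissolves, [La^3+] = s and [IO3^-] = 3s.
Ksp = [La^3+][IO3^-]^3
Ksp = s(3s)^3 = 27s^4
Ksp = 27 × (7.5 × 10^-4)^4 = 8.5 × 10^-12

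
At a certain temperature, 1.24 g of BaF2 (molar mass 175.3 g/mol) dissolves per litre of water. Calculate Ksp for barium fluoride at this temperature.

Molar solubility s = (1.24 g/L) / (175.3 g/mol) = 7.074 × 10^-3 M.
BaF2(s) ⇌ Ba^2+ + 2 F^-
With molar solubility s: [Ba^2+] = s, [F^-] = 2s.
Ksp = [Ba^2+][F^-]^2
So Ksp = s × (2s)^2 = 4s^3
Ksp = 4 × (7.074 x 10^-3)^3 = 1.42 × 10^-6

Ksp ≈ 1.42 x 10^-6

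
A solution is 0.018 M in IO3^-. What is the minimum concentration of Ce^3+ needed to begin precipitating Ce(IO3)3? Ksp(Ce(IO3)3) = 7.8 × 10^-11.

Ce(IO3)3(s) <=> Ce^3+ + 3 IO3^-
Ksp = [Ce^3+][IO3^-]^3
Precipitation begins when Q = Ksp. With [IO3^-] = 0.018 M:
7.8 × 10^-11 = (0.018)^3 × [Ce^3+]
[Ce^3+] = (7.8 × 10^-11 / 5.83 x 10^-6) = 1.3 × 10^-5 M

[Ce^3+] ≈ 1.3 × 10^-5 M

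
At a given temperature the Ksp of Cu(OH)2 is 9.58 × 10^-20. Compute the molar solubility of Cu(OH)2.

s = 2.88e-7 M

Cu(OH)2(s) ⇌ Cu^2+(aq) + 2 OH^-(aq)
Ksp = [Cu^2+][OH^-]^2
If s mol/L of Cu(OH)2 dissolves, [Cu^2+] = s and [OH^-] = 2s.
So Ksp = s × (2s)^2 = 4s^3
s^3 = 9.58 × 10^-20 / 4, so s = 2.88 × 10^-7 M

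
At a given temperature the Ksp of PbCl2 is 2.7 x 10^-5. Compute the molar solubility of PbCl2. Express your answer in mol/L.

s ≈ 0.019 M

PbCl2(s) ⇌ Pb^2+ + 2 Cl^-
Ksp = [Pb^2+][Cl^-]^2
With molar solubility s: [Pb^2+] = s, [Cl^-] = 2s.
Ksp = s(2s)^2 = 4s^3
Solving, s = (2.7 x 10^-5/4)^(1/3) = 1.9 x 10^-2 M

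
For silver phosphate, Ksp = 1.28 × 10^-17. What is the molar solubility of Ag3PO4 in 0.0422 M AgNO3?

Ag3PO4(s) ⇌ 3 Ag^+ + PO4^3-
Ksp = [Ag^+]^3[PO4^3-]
Let s be the molar solubility in this solution. [Ag^+] = 0.0422 + 3s ≈ 0.0422, [PO4^3-] = s (Ksp is small, so little additional dissolves).
Ksp ≈ (0.0422)^3 × s
s = 1.70 × 10^-13 M
Check: 3s = 5.1 x 10^-13 ≪ 0.0422, so the approximation is valid.

1.70 × 10^-13 M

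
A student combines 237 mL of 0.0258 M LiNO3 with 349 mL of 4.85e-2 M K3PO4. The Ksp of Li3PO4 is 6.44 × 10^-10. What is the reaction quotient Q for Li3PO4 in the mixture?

Q ≈ 3.28 × 10^-8

Total volume = 237 + 349 = 586 mL.
[Li^+] = 2.58 × 10^-2 × (237/586) = 1.043 x 10^-2 M
[PO4^3-] = 4.85 × 10^-2 × (349/586) = 2.888 × 10^-2 M
Li3PO4(s) ⇌ 3 Li^+ + PO4^3-, so Q = [Li^+]^3[PO4^3-]
Q = (1.043 × 10^-2)^3(2.888 × 10^-2) = 3.28 × 10^-8
Q > Ksp, so Li3PO4 will precipitate.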